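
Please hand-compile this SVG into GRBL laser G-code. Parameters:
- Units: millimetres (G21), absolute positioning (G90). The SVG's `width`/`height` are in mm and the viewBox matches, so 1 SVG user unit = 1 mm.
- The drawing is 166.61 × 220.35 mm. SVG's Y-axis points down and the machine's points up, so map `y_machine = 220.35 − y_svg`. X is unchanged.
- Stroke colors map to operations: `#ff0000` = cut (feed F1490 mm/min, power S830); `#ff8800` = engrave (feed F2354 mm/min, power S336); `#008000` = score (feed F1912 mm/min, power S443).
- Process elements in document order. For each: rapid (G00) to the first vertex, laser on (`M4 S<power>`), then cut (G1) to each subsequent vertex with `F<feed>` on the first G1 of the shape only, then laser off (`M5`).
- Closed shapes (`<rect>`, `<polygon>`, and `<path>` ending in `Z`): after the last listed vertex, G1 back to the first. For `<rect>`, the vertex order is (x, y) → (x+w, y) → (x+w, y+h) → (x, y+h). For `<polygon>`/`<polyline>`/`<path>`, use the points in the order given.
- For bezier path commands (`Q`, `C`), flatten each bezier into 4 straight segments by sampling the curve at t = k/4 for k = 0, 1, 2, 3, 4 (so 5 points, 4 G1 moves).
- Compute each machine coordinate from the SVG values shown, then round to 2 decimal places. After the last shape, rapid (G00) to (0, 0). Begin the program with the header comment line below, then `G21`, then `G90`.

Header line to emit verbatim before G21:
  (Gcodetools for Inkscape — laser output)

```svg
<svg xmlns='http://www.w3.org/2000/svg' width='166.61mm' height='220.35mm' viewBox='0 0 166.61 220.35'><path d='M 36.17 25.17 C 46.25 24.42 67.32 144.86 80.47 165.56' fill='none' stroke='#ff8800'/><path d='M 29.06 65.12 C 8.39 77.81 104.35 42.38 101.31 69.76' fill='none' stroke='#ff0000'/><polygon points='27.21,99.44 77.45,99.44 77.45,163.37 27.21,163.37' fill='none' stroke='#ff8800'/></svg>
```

Since the viewBox matches the mm dimensions, user units are millimetres directly. The only transform is the Y-flip y_m = 220.35 − y_svg.

Shape 1 is a cubic bezier drawn with `<path>`. Its stroke #ff8800 means engrave at S336, F2354. After flipping Y the toolpath is (36.17,195.18) → (45.50,176.47) → (57.17,133.03) → (69.42,85.56) → (80.47,54.79).

Shape 2 is a cubic bezier drawn with `<path>`. Its stroke #ff0000 means cut at S830, F1490. After flipping Y the toolpath is (29.06,155.23) → (32.06,153.00) → (58.57,158.42) → (88.40,161.08) → (101.31,150.59).

Shape 3 is a rectangle drawn with `<polygon>`. Its stroke #ff8800 means engrave at S336, F2354. After flipping Y the toolpath is (27.21,120.91) → (77.45,120.91) → (77.45,56.98) → (27.21,56.98) → (27.21,120.91), returning to the start.

(Gcodetools for Inkscape — laser output)
G21
G90
G00 X36.17 Y195.18
M4 S336
G1 X45.50 Y176.47 F2354
G1 X57.17 Y133.03
G1 X69.42 Y85.56
G1 X80.47 Y54.79
M5
G00 X29.06 Y155.23
M4 S830
G1 X32.06 Y153.00 F1490
G1 X58.57 Y158.42
G1 X88.40 Y161.08
G1 X101.31 Y150.59
M5
G00 X27.21 Y120.91
M4 S336
G1 X77.45 Y120.91 F2354
G1 X77.45 Y56.98
G1 X27.21 Y56.98
G1 X27.21 Y120.91
M5
G00 X0.00 Y0.00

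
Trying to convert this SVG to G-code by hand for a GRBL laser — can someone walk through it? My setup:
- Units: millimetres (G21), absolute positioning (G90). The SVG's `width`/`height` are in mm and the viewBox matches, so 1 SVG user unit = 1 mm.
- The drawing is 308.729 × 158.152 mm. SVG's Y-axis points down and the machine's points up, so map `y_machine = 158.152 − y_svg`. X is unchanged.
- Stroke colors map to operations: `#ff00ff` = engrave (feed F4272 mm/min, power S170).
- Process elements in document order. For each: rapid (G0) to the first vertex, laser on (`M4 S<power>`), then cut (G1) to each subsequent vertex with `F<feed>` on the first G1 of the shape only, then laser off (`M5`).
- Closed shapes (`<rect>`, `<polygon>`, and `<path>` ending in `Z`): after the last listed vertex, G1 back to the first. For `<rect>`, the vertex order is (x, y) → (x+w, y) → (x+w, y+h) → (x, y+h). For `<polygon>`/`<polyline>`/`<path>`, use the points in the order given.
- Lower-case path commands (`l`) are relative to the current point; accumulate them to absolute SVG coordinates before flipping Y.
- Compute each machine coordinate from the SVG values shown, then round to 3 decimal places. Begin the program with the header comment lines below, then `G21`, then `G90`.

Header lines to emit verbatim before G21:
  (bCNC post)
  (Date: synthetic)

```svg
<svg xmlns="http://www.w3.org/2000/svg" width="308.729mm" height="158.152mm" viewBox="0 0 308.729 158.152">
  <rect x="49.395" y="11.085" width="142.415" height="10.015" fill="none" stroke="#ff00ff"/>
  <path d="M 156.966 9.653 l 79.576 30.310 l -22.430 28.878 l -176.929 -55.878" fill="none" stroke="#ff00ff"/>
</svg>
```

1 u = 1 mm; y_m = 158.152 − y.

[1] `<rect>` rectangle, #ff00ff→engrave S170 F4272: (49.395,147.067) → (191.810,147.067) → (191.810,137.052) → (49.395,137.052) → (49.395,147.067) (closed)

[2] `<path>` open polyline, #ff00ff→engrave S170 F4272: (156.966,148.499) → (236.542,118.189) → (214.112,89.311) → (37.183,145.189)

(bCNC post)
(Date: synthetic)
G21
G90
G0 X49.395 Y147.067
M4 S170
G1 X191.810 Y147.067 F4272
G1 X191.810 Y137.052
G1 X49.395 Y137.052
G1 X49.395 Y147.067
M5
G0 X156.966 Y148.499
M4 S170
G1 X236.542 Y118.189 F4272
G1 X214.112 Y89.311
G1 X37.183 Y145.189
M5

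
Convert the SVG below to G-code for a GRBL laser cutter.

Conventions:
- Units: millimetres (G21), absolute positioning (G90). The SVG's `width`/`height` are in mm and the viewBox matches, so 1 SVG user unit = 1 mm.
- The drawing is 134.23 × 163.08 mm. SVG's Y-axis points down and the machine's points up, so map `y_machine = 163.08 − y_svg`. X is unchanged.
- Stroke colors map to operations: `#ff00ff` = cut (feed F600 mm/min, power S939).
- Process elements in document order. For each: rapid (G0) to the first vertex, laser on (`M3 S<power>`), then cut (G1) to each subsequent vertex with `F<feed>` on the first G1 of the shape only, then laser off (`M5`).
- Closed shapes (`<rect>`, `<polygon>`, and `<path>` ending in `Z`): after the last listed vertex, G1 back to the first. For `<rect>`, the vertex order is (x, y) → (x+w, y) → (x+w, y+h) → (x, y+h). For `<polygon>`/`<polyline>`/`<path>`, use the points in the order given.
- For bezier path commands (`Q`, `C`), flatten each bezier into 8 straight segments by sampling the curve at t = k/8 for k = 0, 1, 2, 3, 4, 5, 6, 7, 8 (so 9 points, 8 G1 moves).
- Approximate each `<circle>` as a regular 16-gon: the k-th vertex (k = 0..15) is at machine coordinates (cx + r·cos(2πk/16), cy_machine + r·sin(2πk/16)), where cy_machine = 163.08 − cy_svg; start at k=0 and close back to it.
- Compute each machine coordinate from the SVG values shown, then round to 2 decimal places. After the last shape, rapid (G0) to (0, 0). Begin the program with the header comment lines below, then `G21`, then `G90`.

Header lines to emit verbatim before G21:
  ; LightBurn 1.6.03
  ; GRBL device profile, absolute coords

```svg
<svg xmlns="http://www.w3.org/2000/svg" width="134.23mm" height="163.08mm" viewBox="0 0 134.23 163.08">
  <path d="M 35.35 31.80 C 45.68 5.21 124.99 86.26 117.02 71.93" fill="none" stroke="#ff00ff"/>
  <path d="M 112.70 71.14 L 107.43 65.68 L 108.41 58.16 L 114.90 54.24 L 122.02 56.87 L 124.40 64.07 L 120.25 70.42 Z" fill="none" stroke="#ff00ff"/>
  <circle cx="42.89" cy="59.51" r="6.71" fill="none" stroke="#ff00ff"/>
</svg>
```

Since the viewBox matches the mm dimensions, user units are millimetres directly. The only transform is the Y-flip y_m = 163.08 − y_svg.

Shape 1 is a cubic bezier drawn with `<path>`. Its stroke #ff00ff means cut at S939, F600. After flipping Y the toolpath is (35.35,131.28) → (42.15,136.60) → (53.59,134.21) → (67.83,126.49) → (83.05,115.81) → (97.41,104.56) → (109.07,95.11) → (116.22,89.85) → (117.02,91.15).

Shape 2 is a regular polygon drawn with `<path>`. Its stroke #ff00ff means cut at S939, F600. After flipping Y the toolpath is (112.70,91.94) → (107.43,97.40) → (108.41,104.92) → (114.90,108.84) → (122.02,106.21) → (124.40,99.01) → (120.25,92.66) → (112.70,91.94), returning to the start.

Shape 3 is a circle drawn with `<circle>`. Its stroke #ff00ff means cut at S939, F600. After flipping Y the toolpath is (49.60,103.57) → (49.09,106.14) → (47.63,108.31) → (45.46,109.77) → (42.89,110.28) → (40.32,109.77) → (38.15,108.31) → (36.69,106.14) → (36.18,103.57) → (36.69,101.00) → (38.15,98.83) → (40.32,97.37) → (42.89,96.86) → (45.46,97.37) → (47.63,98.83) → (49.09,101.00) → (49.60,103.57), returning to the start.

; LightBurn 1.6.03
; GRBL device profile, absolute coords
G21
G90
G0 X35.35 Y131.28
M3 S939
G1 X42.15 Y136.60 F600
G1 X53.59 Y134.21
G1 X67.83 Y126.49
G1 X83.05 Y115.81
G1 X97.41 Y104.56
G1 X109.07 Y95.11
G1 X116.22 Y89.85
G1 X117.02 Y91.15
M5
G0 X112.70 Y91.94
M3 S939
G1 X107.43 Y97.40 F600
G1 X108.41 Y104.92
G1 X114.90 Y108.84
G1 X122.02 Y106.21
G1 X124.40 Y99.01
G1 X120.25 Y92.66
G1 X112.70 Y91.94
M5
G0 X49.60 Y103.57
M3 S939
G1 X49.09 Y106.14 F600
G1 X47.63 Y108.31
G1 X45.46 Y109.77
G1 X42.89 Y110.28
G1 X40.32 Y109.77
G1 X38.15 Y108.31
G1 X36.69 Y106.14
G1 X36.18 Y103.57
G1 X36.69 Y101.00
G1 X38.15 Y98.83
G1 X40.32 Y97.37
G1 X42.89 Y96.86
G1 X45.46 Y97.37
G1 X47.63 Y98.83
G1 X49.09 Y101.00
G1 X49.60 Y103.57
M5
G0 X0.00 Y0.00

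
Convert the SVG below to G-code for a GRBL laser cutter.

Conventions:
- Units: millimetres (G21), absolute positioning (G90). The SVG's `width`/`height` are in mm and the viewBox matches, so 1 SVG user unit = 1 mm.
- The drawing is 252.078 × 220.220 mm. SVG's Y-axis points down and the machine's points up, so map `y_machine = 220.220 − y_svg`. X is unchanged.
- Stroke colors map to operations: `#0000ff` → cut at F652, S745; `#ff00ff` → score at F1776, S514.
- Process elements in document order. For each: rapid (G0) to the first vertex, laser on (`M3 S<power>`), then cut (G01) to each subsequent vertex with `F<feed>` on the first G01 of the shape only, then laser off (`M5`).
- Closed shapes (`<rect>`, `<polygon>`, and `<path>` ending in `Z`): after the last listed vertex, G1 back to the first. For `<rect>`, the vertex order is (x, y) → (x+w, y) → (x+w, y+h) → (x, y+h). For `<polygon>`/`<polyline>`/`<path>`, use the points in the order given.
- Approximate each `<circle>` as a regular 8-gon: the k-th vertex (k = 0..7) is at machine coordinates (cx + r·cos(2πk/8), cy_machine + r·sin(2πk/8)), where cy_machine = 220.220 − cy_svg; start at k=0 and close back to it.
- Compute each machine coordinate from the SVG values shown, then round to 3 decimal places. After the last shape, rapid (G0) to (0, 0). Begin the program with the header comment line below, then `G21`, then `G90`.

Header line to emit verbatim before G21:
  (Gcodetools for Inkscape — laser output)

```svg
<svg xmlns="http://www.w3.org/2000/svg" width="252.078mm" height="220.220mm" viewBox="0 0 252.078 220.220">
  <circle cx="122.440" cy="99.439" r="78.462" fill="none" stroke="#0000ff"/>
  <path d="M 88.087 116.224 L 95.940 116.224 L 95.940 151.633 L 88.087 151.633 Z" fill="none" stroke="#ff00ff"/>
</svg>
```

viewBox `0 0 252.078 220.220` with mm width/height → 1 unit = 1 mm. Flip: y_m = 220.220 − y_svg.

**Shape 1** — `<circle>` circle, stroke `#0000ff` → cut (S745, F652). Machine vertices: (200.902,120.781) → (177.921,176.262) → (122.440,199.243) → (66.959,176.262) → (43.978,120.781) → (66.959,65.300) → (122.440,42.319) → (177.921,65.300) → (200.902,120.781). Closed: final G1 returns to the first vertex.

**Shape 2** — `<path>` rectangle, stroke `#ff00ff` → score (S514, F1776). Machine vertices: (88.087,103.996) → (95.940,103.996) → (95.940,68.587) → (88.087,68.587) → (88.087,103.996). Closed: final G1 returns to the first vertex.

(Gcodetools for Inkscape — laser output)
G21
G90
G0 X200.902 Y120.781
M3 S745
G01 X177.921 Y176.262 F652
G01 X122.440 Y199.243
G01 X66.959 Y176.262
G01 X43.978 Y120.781
G01 X66.959 Y65.300
G01 X122.440 Y42.319
G01 X177.921 Y65.300
G01 X200.902 Y120.781
M5
G0 X88.087 Y103.996
M3 S514
G01 X95.940 Y103.996 F1776
G01 X95.940 Y68.587
G01 X88.087 Y68.587
G01 X88.087 Y103.996
M5
G0 X0.000 Y0.000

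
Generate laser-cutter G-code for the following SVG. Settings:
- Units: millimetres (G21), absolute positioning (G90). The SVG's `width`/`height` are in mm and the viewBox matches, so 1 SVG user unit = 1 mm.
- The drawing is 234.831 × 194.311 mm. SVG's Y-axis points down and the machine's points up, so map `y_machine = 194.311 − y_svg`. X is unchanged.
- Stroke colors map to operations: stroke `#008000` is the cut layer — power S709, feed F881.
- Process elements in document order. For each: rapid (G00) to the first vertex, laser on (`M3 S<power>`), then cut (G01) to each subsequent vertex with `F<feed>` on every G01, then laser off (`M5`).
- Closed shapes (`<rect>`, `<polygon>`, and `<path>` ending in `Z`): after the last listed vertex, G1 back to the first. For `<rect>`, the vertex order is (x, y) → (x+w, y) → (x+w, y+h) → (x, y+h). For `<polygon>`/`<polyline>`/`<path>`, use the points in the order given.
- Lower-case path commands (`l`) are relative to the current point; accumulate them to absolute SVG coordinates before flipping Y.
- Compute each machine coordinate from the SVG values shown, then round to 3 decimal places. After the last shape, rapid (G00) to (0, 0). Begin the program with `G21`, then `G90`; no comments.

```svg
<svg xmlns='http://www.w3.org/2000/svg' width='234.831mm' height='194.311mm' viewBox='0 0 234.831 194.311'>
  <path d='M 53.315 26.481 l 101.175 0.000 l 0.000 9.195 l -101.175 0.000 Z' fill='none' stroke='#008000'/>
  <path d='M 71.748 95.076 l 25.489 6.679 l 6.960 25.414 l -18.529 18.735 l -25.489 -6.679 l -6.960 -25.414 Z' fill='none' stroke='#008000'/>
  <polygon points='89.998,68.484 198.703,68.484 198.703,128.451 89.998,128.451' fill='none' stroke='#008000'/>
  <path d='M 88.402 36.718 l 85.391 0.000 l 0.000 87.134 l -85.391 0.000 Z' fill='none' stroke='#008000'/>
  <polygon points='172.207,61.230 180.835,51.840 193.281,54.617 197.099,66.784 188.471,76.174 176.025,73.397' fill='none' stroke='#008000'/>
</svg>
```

G21
G90
G00 X53.315 Y167.830
M3 S709
G01 X154.490 Y167.830 F881
G01 X154.490 Y158.635 F881
G01 X53.315 Y158.635 F881
G01 X53.315 Y167.830 F881
M5
G00 X71.748 Y99.235
M3 S709
G01 X97.237 Y92.556 F881
G01 X104.197 Y67.142 F881
G01 X85.668 Y48.407 F881
G01 X60.179 Y55.086 F881
G01 X53.219 Y80.500 F881
G01 X71.748 Y99.235 F881
M5
G00 X89.998 Y125.827
M3 S709
G01 X198.703 Y125.827 F881
G01 X198.703 Y65.860 F881
G01 X89.998 Y65.860 F881
G01 X89.998 Y125.827 F881
M5
G00 X88.402 Y157.593
M3 S709
G01 X173.793 Y157.593 F881
G01 X173.793 Y70.459 F881
G01 X88.402 Y70.459 F881
G01 X88.402 Y157.593 F881
M5
G00 X172.207 Y133.081
M3 S709
G01 X180.835 Y142.471 F881
G01 X193.281 Y139.694 F881
G01 X197.099 Y127.527 F881
G01 X188.471 Y118.137 F881
G01 X176.025 Y120.914 F881
G01 X172.207 Y133.081 F881
M5
G00 X0.000 Y0.000

Since the viewBox matches the mm dimensions, user units are millimetres directly. The only transform is the Y-flip y_m = 194.311 − y_svg.

Shape 1 is a rectangle drawn with `<path>`. Its stroke #008000 means cut at S709, F881. After flipping Y the toolpath is (53.315,167.830) → (154.490,167.830) → (154.490,158.635) → (53.315,158.635) → (53.315,167.830), returning to the start.

Shape 2 is a regular polygon drawn with `<path>`. Its stroke #008000 means cut at S709, F881. After flipping Y the toolpath is (71.748,99.235) → (97.237,92.556) → (104.197,67.142) → (85.668,48.407) → (60.179,55.086) → (53.219,80.500) → (71.748,99.235), returning to the start.

Shape 3 is a rectangle drawn with `<polygon>`. Its stroke #008000 means cut at S709, F881. After flipping Y the toolpath is (89.998,125.827) → (198.703,125.827) → (198.703,65.860) → (89.998,65.860) → (89.998,125.827), returning to the start.

Shape 4 is a rectangle drawn with `<path>`. Its stroke #008000 means cut at S709, F881. After flipping Y the toolpath is (88.402,157.593) → (173.793,157.593) → (173.793,70.459) → (88.402,70.459) → (88.402,157.593), returning to the start.

Shape 5 is a regular polygon drawn with `<polygon>`. Its stroke #008000 means cut at S709, F881. After flipping Y the toolpath is (172.207,133.081) → (180.835,142.471) → (193.281,139.694) → (197.099,127.527) → (188.471,118.137) → (176.025,120.914) → (172.207,133.081), returning to the start.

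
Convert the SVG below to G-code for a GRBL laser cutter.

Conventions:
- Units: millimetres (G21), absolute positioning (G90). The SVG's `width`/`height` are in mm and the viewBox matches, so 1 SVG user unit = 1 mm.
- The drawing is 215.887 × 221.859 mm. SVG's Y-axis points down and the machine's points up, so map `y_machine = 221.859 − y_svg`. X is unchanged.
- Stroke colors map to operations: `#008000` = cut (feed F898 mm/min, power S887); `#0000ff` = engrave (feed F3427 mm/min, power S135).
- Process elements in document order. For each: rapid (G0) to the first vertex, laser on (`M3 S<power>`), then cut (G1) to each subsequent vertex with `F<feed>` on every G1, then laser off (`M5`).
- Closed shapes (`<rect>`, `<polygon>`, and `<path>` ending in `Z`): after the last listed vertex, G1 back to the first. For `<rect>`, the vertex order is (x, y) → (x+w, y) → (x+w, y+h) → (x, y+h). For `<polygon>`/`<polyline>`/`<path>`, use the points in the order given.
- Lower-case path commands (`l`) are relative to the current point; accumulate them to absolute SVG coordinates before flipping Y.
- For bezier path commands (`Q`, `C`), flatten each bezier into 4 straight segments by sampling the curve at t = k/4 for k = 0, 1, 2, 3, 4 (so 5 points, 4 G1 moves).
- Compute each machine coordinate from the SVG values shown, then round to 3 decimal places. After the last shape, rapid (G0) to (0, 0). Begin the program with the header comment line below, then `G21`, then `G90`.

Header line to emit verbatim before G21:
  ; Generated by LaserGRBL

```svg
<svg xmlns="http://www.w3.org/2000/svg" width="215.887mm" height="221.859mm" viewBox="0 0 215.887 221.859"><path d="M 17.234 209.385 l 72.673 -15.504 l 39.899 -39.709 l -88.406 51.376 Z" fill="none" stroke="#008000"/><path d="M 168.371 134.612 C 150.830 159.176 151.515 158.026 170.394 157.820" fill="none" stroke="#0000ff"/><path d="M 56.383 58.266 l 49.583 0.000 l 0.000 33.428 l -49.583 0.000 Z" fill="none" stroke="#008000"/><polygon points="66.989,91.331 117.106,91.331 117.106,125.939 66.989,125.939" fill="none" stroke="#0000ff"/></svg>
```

1 u = 1 mm; y_m = 221.859 − y.

[1] `<path>` closed polygon, #008000→cut S887 F898: (17.234,12.474) → (89.907,27.978) → (129.806,67.687) → (41.400,16.311) → (17.234,12.474) (closed)

[2] `<path>` cubic bezier, #0000ff→engrave S135 F3427: (168.371,87.247) → (158.632,73.229) → (155.725,66.354) → (159.647,64.124) → (170.394,64.039)

[3] `<path>` rectangle, #008000→cut S887 F898: (56.383,163.593) → (105.966,163.593) → (105.966,130.165) → (56.383,130.165) → (56.383,163.593) (closed)

[4] `<polygon>` rectangle, #0000ff→engrave S135 F3427: (66.989,130.528) → (117.106,130.528) → (117.106,95.920) → (66.989,95.920) → (66.989,130.528) (closed)

; Generated by LaserGRBL
G21
G90
G0 X17.234 Y12.474
M3 S887
G1 X89.907 Y27.978 F898
G1 X129.806 Y67.687 F898
G1 X41.400 Y16.311 F898
G1 X17.234 Y12.474 F898
M5
G0 X168.371 Y87.247
M3 S135
G1 X158.632 Y73.229 F3427
G1 X155.725 Y66.354 F3427
G1 X159.647 Y64.124 F3427
G1 X170.394 Y64.039 F3427
M5
G0 X56.383 Y163.593
M3 S887
G1 X105.966 Y163.593 F898
G1 X105.966 Y130.165 F898
G1 X56.383 Y130.165 F898
G1 X56.383 Y163.593 F898
M5
G0 X66.989 Y130.528
M3 S135
G1 X117.106 Y130.528 F3427
G1 X117.106 Y95.920 F3427
G1 X66.989 Y95.920 F3427
G1 X66.989 Y130.528 F3427
M5
G0 X0.000 Y0.000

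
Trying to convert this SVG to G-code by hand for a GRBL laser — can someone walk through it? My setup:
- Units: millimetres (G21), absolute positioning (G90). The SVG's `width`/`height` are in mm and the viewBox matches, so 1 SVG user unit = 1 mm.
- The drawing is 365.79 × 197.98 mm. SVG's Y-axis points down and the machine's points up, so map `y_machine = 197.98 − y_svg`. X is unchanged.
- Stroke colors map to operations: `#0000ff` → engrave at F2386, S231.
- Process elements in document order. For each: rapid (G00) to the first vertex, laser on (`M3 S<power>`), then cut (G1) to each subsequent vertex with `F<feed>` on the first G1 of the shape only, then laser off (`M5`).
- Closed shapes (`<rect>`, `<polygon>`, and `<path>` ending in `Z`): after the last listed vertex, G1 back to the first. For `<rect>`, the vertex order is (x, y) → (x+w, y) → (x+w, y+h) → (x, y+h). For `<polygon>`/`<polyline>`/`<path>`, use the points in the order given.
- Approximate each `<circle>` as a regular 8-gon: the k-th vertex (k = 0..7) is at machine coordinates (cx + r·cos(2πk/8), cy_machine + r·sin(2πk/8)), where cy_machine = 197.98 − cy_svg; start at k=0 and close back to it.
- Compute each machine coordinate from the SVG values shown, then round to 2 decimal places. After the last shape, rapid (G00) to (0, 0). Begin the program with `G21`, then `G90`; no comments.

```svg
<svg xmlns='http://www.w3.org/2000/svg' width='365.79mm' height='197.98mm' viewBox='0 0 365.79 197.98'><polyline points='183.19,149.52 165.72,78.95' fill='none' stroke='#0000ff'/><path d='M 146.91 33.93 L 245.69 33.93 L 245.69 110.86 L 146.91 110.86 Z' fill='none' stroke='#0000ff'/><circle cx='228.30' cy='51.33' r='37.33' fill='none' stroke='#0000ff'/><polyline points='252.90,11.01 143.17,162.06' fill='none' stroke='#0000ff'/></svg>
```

Since the viewBox matches the mm dimensions, user units are millimetres directly. The only transform is the Y-flip y_m = 197.98 − y_svg.

Shape 1 is a line segment drawn with `<polyline>`. Its stroke #0000ff means engrave at S231, F2386. After flipping Y the toolpath is (183.19,48.46) → (165.72,119.03).

Shape 2 is a rectangle drawn with `<path>`. Its stroke #0000ff means engrave at S231, F2386. After flipping Y the toolpath is (146.91,164.05) → (245.69,164.05) → (245.69,87.12) → (146.91,87.12) → (146.91,164.05), returning to the start.

Shape 3 is a circle drawn with `<circle>`. Its stroke #0000ff means engrave at S231, F2386. After flipping Y the toolpath is (265.63,146.65) → (254.70,173.05) → (228.30,183.98) → (201.90,173.05) → (190.97,146.65) → (201.90,120.25) → (228.30,109.32) → (254.70,120.25) → (265.63,146.65), returning to the start.

Shape 4 is a line segment drawn with `<polyline>`. Its stroke #0000ff means engrave at S231, F2386. After flipping Y the toolpath is (252.90,186.97) → (143.17,35.92).

G21
G90
G00 X183.19 Y48.46
M3 S231
G1 X165.72 Y119.03 F2386
M5
G00 X146.91 Y164.05
M3 S231
G1 X245.69 Y164.05 F2386
G1 X245.69 Y87.12
G1 X146.91 Y87.12
G1 X146.91 Y164.05
M5
G00 X265.63 Y146.65
M3 S231
G1 X254.70 Y173.05 F2386
G1 X228.30 Y183.98
G1 X201.90 Y173.05
G1 X190.97 Y146.65
G1 X201.90 Y120.25
G1 X228.30 Y109.32
G1 X254.70 Y120.25
G1 X265.63 Y146.65
M5
G00 X252.90 Y186.97
M3 S231
G1 X143.17 Y35.92 F2386
M5
G00 X0.00 Y0.00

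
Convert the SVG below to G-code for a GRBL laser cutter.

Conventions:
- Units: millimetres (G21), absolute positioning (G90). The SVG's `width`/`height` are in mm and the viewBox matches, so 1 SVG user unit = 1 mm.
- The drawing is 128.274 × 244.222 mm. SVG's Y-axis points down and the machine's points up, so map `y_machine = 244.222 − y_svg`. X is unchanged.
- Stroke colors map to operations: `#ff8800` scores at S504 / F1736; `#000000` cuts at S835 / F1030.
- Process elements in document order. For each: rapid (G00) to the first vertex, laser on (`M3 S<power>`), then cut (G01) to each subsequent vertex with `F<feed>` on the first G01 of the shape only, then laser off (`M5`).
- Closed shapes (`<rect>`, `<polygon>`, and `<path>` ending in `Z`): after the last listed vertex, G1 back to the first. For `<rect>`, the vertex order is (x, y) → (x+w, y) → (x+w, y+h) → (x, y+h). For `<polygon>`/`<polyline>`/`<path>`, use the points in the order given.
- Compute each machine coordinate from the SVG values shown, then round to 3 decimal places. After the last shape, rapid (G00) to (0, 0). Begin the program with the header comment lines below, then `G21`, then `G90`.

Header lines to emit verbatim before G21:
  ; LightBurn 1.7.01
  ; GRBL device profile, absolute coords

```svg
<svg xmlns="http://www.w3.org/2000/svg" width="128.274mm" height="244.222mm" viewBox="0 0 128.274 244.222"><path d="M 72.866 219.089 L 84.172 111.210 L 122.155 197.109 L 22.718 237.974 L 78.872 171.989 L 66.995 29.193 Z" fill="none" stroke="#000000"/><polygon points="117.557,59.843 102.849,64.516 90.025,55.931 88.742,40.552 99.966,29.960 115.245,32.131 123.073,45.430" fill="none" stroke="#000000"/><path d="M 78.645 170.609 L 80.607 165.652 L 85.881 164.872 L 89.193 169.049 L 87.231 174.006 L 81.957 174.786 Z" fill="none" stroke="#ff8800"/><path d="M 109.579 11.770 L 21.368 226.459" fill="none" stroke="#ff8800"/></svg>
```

; LightBurn 1.7.01
; GRBL device profile, absolute coords
G21
G90
G00 X72.866 Y25.133
M3 S835
G01 X84.172 Y133.012 F1030
G01 X122.155 Y47.113
G01 X22.718 Y6.248
G01 X78.872 Y72.233
G01 X66.995 Y215.029
G01 X72.866 Y25.133
M5
G00 X117.557 Y184.379
M3 S835
G01 X102.849 Y179.706 F1030
G01 X90.025 Y188.291
G01 X88.742 Y203.670
G01 X99.966 Y214.262
G01 X115.245 Y212.091
G01 X123.073 Y198.792
G01 X117.557 Y184.379
M5
G00 X78.645 Y73.613
M3 S504
G01 X80.607 Y78.570 F1736
G01 X85.881 Y79.350
G01 X89.193 Y75.173
G01 X87.231 Y70.216
G01 X81.957 Y69.436
G01 X78.645 Y73.613
M5
G00 X109.579 Y232.452
M3 S504
G01 X21.368 Y17.763 F1736
M5
G00 X0.000 Y0.000

viewBox `0 0 128.274 244.222` with mm width/height → 1 unit = 1 mm. Flip: y_m = 244.222 − y_svg.

**Shape 1** — `<path>` closed polygon, stroke `#000000` → cut (S835, F1030). Machine vertices: (72.866,25.133) → (84.172,133.012) → (122.155,47.113) → (22.718,6.248) → (78.872,72.233) → (66.995,215.029) → (72.866,25.133). Closed: final G1 returns to the first vertex.

**Shape 2** — `<polygon>` regular polygon, stroke `#000000` → cut (S835, F1030). Machine vertices: (117.557,184.379) → (102.849,179.706) → (90.025,188.291) → (88.742,203.670) → (99.966,214.262) → (115.245,212.091) → (123.073,198.792) → (117.557,184.379). Closed: final G1 returns to the first vertex.

**Shape 3** — `<path>` regular polygon, stroke `#ff8800` → score (S504, F1736). Machine vertices: (78.645,73.613) → (80.607,78.570) → (85.881,79.350) → (89.193,75.173) → (87.231,70.216) → (81.957,69.436) → (78.645,73.613). Closed: final G1 returns to the first vertex.

**Shape 4** — `<path>` line segment, stroke `#ff8800` → score (S504, F1736). Machine vertices: (109.579,232.452) → (21.368,17.763). Open path.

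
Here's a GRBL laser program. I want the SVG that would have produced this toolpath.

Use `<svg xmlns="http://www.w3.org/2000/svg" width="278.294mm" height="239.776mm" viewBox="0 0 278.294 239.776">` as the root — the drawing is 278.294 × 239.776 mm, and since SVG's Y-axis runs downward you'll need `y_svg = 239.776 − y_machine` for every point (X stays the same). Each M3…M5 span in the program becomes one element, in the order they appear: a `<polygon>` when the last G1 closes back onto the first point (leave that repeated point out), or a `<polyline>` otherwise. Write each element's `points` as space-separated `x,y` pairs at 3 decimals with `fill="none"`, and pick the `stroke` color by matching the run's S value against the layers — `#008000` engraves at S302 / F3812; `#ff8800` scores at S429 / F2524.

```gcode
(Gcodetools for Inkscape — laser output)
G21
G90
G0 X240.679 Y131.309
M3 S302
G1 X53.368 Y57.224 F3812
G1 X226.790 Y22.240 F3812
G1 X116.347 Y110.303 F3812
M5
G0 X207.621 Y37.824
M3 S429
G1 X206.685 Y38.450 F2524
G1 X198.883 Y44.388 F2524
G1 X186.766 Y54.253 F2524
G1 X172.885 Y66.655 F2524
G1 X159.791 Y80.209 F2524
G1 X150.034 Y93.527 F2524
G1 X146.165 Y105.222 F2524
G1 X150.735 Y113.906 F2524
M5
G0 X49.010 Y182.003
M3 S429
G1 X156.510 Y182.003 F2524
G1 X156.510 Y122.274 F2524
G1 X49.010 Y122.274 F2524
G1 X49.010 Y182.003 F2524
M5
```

<svg xmlns="http://www.w3.org/2000/svg" width="278.294mm" height="239.776mm" viewBox="0 0 278.294 239.776">
  <polyline points="240.679,108.467 53.368,182.552 226.790,217.536 116.347,129.473" fill="none" stroke="#008000"/>
  <polyline points="207.621,201.952 206.685,201.326 198.883,195.388 186.766,185.523 172.885,173.121 159.791,159.567 150.034,146.249 146.165,134.554 150.735,125.870" fill="none" stroke="#ff8800"/>
  <polygon points="49.010,57.773 156.510,57.773 156.510,117.502 49.010,117.502" fill="none" stroke="#ff8800"/>
</svg>

Machine Y-up, SVG Y-down with viewBox height 239.776, so y_svg = 239.776 − y_machine; X carries over.

Run 1: S302 ⇒ engrave layer `#008000`. The run is open, so emit a `<polyline>` with points (Y-flipped): 240.679,108.467 53.368,182.552 226.790,217.536 116.347,129.473.

Run 2: power S429 maps to stroke `#ff8800` (score). The run is open, so emit a `<polyline>` with points (Y-flipped): 207.621,201.952 206.685,201.326 198.883,195.388 186.766,185.523 172.885,173.121 159.791,159.567 150.034,146.249 146.165,134.554 150.735,125.870.

Run 3: the run's S429 means `#ff8800` (score). The run returns to its start, so emit a `<polygon>` with points (Y-flipped): 49.010,57.773 156.510,57.773 156.510,117.502 49.010,117.502.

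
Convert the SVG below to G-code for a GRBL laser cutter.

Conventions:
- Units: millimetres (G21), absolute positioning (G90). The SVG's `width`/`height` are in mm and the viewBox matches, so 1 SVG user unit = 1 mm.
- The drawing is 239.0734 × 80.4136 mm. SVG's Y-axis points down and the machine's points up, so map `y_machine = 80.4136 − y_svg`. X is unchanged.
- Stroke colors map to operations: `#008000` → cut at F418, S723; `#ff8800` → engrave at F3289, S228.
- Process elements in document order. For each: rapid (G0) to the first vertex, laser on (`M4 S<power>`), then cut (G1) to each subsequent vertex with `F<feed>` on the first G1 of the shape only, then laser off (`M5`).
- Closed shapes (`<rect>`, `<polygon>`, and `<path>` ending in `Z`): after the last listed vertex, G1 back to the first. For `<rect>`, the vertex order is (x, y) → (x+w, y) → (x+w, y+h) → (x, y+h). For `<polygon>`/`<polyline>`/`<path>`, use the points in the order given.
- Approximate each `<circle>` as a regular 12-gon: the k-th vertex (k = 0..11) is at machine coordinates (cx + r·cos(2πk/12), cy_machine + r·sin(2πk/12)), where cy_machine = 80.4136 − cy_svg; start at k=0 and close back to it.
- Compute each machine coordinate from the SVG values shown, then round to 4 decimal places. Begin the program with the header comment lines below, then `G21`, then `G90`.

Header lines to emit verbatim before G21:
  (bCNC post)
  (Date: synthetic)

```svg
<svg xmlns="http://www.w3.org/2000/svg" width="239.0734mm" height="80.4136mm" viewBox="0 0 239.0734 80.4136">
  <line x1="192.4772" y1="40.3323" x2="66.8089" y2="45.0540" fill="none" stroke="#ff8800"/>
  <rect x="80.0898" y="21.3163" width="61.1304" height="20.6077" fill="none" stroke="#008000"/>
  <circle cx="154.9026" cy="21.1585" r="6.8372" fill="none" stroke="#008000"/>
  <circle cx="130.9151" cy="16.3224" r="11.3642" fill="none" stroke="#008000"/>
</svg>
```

Since the viewBox matches the mm dimensions, user units are millimetres directly. The only transform is the Y-flip y_m = 80.4136 − y_svg.

Shape 1 is a line segment drawn with `<line>`. Its stroke #ff8800 means engrave at S228, F3289. After flipping Y the toolpath is (192.4772,40.0813) → (66.8089,35.3596).

Shape 2 is a rectangle drawn with `<rect>`. Its stroke #008000 means cut at S723, F418. After flipping Y the toolpath is (80.0898,59.0973) → (141.2202,59.0973) → (141.2202,38.4896) → (80.0898,38.4896) → (80.0898,59.0973), returning to the start.

Shape 3 is a circle drawn with `<circle>`. Its stroke #008000 means cut at S723, F418. After flipping Y the toolpath is (161.7398,59.2551) → (160.8238,62.6737) → (158.3212,65.1763) → (154.9026,66.0923) → (151.4840,65.1763) → (148.9814,62.6737) → (148.0654,59.2551) → (148.9814,55.8365) → (151.4840,53.3339) → (154.9026,52.4179) → (158.3212,53.3339) → (160.8238,55.8365) → (161.7398,59.2551), returning to the start.

Shape 4 is a circle drawn with `<circle>`. Its stroke #008000 means cut at S723, F418. After flipping Y the toolpath is (142.2793,64.0912) → (140.7568,69.7733) → (136.5972,73.9329) → (130.9151,75.4554) → (125.2330,73.9329) → (121.0734,69.7733) → (119.5509,64.0912) → (121.0734,58.4091) → (125.2330,54.2495) → (130.9151,52.7270) → (136.5972,54.2495) → (140.7568,58.4091) → (142.2793,64.0912), returning to the start.

(bCNC post)
(Date: synthetic)
G21
G90
G0 X192.4772 Y40.0813
M4 S228
G1 X66.8089 Y35.3596 F3289
M5
G0 X80.0898 Y59.0973
M4 S723
G1 X141.2202 Y59.0973 F418
G1 X141.2202 Y38.4896
G1 X80.0898 Y38.4896
G1 X80.0898 Y59.0973
M5
G0 X161.7398 Y59.2551
M4 S723
G1 X160.8238 Y62.6737 F418
G1 X158.3212 Y65.1763
G1 X154.9026 Y66.0923
G1 X151.4840 Y65.1763
G1 X148.9814 Y62.6737
G1 X148.0654 Y59.2551
G1 X148.9814 Y55.8365
G1 X151.4840 Y53.3339
G1 X154.9026 Y52.4179
G1 X158.3212 Y53.3339
G1 X160.8238 Y55.8365
G1 X161.7398 Y59.2551
M5
G0 X142.2793 Y64.0912
M4 S723
G1 X140.7568 Y69.7733 F418
G1 X136.5972 Y73.9329
G1 X130.9151 Y75.4554
G1 X125.2330 Y73.9329
G1 X121.0734 Y69.7733
G1 X119.5509 Y64.0912
G1 X121.0734 Y58.4091
G1 X125.2330 Y54.2495
G1 X130.9151 Y52.7270
G1 X136.5972 Y54.2495
G1 X140.7568 Y58.4091
G1 X142.2793 Y64.0912
M5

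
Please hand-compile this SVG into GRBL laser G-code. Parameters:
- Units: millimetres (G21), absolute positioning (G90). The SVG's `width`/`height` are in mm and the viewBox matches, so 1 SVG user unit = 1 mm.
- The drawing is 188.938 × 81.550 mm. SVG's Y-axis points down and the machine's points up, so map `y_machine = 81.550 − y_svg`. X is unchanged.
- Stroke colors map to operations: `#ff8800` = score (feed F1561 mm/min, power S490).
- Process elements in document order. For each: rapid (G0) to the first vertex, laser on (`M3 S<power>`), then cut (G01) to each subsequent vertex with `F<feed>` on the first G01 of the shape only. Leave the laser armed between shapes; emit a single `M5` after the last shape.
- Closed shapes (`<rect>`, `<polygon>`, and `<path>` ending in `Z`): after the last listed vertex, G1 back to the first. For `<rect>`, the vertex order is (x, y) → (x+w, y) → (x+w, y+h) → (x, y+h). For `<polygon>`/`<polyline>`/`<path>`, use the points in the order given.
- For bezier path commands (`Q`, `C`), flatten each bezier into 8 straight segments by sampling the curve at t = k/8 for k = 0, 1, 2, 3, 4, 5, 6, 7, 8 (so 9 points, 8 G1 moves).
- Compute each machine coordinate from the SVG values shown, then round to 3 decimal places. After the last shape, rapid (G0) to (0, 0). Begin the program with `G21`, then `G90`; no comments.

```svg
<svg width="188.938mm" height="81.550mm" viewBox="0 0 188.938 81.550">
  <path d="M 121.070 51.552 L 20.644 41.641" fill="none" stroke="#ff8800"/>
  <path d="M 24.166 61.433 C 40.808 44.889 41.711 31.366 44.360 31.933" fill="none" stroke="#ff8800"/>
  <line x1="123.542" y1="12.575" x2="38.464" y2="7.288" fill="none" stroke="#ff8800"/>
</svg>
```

G21
G90
G0 X121.070 Y29.998
M3 S490
G01 X20.644 Y39.909 F1561
G0 X24.166 Y20.117
M3 S490
G01 X29.703 Y26.158 F1561
G01 X33.970 Y31.786
G01 X37.170 Y36.871
G01 X39.510 Y41.284
G01 X41.194 Y44.894
G01 X42.427 Y47.573
G01 X43.414 Y49.191
G01 X44.360 Y49.617
G0 X123.542 Y68.975
M3 S490
G01 X38.464 Y74.262 F1561
M5
G0 X0.000 Y0.000

Since the viewBox matches the mm dimensions, user units are millimetres directly. The only transform is the Y-flip y_m = 81.550 − y_svg.

Shape 1 is a line segment drawn with `<path>`. Its stroke #ff8800 means score at S490, F1561. After flipping Y the toolpath is (121.070,29.998) → (20.644,39.909).

Shape 2 is a cubic bezier drawn with `<path>`. Its stroke #ff8800 means score at S490, F1561. After flipping Y the toolpath is (24.166,20.117) → (29.703,26.158) → (33.970,31.786) → (37.170,36.871) → (39.510,41.284) → (41.194,44.894) → (42.427,47.573) → (43.414,49.191) → (44.360,49.617).

Shape 3 is a line segment drawn with `<line>`. Its stroke #ff8800 means score at S490, F1561. After flipping Y the toolpath is (123.542,68.975) → (38.464,74.262).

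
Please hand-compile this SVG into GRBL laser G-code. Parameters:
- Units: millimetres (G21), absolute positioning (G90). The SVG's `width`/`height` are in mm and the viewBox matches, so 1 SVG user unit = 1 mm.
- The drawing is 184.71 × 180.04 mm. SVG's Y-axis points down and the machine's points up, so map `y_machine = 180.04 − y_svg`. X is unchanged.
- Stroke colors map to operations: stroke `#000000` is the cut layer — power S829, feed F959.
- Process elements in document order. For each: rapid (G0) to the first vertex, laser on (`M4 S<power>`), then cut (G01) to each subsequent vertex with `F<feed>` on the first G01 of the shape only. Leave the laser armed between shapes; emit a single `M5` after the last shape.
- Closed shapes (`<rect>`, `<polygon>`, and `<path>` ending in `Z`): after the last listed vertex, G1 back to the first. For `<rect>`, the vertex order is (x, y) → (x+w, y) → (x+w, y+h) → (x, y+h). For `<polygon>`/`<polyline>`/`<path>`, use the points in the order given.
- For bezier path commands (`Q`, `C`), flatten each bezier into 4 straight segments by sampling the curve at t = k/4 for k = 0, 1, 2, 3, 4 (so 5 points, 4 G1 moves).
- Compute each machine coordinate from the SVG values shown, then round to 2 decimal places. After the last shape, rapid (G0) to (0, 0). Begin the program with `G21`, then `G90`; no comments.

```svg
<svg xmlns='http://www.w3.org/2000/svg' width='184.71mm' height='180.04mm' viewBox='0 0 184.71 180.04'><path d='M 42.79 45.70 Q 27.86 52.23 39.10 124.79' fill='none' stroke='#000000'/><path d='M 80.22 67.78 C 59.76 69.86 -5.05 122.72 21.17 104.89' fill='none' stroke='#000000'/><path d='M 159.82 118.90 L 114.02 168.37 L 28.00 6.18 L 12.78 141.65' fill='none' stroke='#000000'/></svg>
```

G21
G90
G0 X42.79 Y134.34
M4 S829
G01 X36.96 Y126.95 F959
G01 X34.40 Y111.30
G01 X35.12 Y87.40
G01 X39.10 Y55.25
G0 X80.22 Y112.26
M4 S829
G01 X58.67 Y103.08 F959
G01 X33.19 Y86.24
G01 X16.46 Y73.13
G01 X21.17 Y75.15
G0 X159.82 Y61.14
M4 S829
G01 X114.02 Y11.67 F959
G01 X28.00 Y173.86
G01 X12.78 Y38.39
M5
G0 X0.00 Y0.00

1 u = 1 mm; y_m = 180.04 − y.

[1] `<path>` quadratic bezier, #000000→cut S829 F959: (42.79,134.34) → (36.96,126.95) → (34.40,111.30) → (35.12,87.40) → (39.10,55.25)

[2] `<path>` cubic bezier, #000000→cut S829 F959: (80.22,112.26) → (58.67,103.08) → (33.19,86.24) → (16.46,73.13) → (21.17,75.15)

[3] `<path>` open polyline, #000000→cut S829 F959: (159.82,61.14) → (114.02,11.67) → (28.00,173.86) → (12.78,38.39)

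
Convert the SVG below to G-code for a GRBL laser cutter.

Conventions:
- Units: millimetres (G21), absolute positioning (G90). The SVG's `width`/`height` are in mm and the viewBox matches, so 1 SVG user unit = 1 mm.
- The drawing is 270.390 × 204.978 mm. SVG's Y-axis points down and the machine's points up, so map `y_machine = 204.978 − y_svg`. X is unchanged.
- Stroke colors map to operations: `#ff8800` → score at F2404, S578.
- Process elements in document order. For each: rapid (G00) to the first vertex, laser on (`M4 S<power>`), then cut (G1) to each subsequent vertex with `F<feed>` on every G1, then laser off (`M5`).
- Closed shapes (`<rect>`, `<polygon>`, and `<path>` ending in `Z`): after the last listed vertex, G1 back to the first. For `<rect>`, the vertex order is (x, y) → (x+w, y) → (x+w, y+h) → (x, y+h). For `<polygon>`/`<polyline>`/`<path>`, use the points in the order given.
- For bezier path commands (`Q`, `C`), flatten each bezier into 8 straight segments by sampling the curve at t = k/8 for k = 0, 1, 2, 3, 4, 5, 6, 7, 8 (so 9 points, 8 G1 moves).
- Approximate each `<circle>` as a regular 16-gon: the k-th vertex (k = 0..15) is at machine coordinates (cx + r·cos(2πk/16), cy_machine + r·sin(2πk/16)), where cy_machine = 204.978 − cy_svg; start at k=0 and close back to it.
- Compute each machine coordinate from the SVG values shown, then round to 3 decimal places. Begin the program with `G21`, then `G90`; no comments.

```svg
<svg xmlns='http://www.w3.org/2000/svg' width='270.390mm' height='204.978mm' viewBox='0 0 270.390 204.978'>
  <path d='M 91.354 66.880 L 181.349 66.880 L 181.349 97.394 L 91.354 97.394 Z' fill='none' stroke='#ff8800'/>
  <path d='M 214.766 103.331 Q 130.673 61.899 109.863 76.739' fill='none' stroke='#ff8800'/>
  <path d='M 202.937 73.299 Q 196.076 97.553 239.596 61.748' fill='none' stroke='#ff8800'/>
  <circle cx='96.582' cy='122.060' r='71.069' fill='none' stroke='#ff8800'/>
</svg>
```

G21
G90
G00 X91.354 Y138.098
M4 S578
G1 X181.349 Y138.098 F2404
G1 X181.349 Y107.584 F2404
G1 X91.354 Y107.584 F2404
G1 X91.354 Y138.098 F2404
M5
G00 X214.766 Y101.647
M4 S578
G1 X194.732 Y111.126 F2404
G1 X176.675 Y118.846 F2404
G1 X160.595 Y124.808 F2404
G1 X146.494 Y129.011 F2404
G1 X134.370 Y131.456 F2404
G1 X124.223 Y132.142 F2404
G1 X116.054 Y131.070 F2404
G1 X109.863 Y128.239 F2404
M5
G00 X202.937 Y131.679
M4 S578
G1 X202.009 Y126.554 F2404
G1 X202.655 Y123.306 F2404
G1 X204.876 Y121.934 F2404
G1 X208.671 Y122.440 F2404
G1 X214.041 Y124.822 F2404
G1 X220.985 Y129.081 F2404
G1 X229.503 Y135.217 F2404
G1 X239.596 Y143.230 F2404
M5
G00 X167.651 Y82.918
M4 S578
G1 X162.241 Y110.115 F2404
G1 X146.835 Y133.171 F2404
G1 X123.779 Y148.577 F2404
G1 X96.582 Y153.987 F2404
G1 X69.385 Y148.577 F2404
G1 X46.329 Y133.171 F2404
G1 X30.923 Y110.115 F2404
G1 X25.513 Y82.918 F2404
G1 X30.923 Y55.721 F2404
G1 X46.329 Y32.665 F2404
G1 X69.385 Y17.259 F2404
G1 X96.582 Y11.849 F2404
G1 X123.779 Y17.259 F2404
G1 X146.835 Y32.665 F2404
G1 X162.241 Y55.721 F2404
G1 X167.651 Y82.918 F2404
M5

Since the viewBox matches the mm dimensions, user units are millimetres directly. The only transform is the Y-flip y_m = 204.978 − y_svg.

Shape 1 is a rectangle drawn with `<path>`. Its stroke #ff8800 means score at S578, F2404. After flipping Y the toolpath is (91.354,138.098) → (181.349,138.098) → (181.349,107.584) → (91.354,107.584) → (91.354,138.098), returning to the start.

Shape 2 is a quadratic bezier drawn with `<path>`. Its stroke #ff8800 means score at S578, F2404. After flipping Y the toolpath is (214.766,101.647) → (194.732,111.126) → (176.675,118.846) → (160.595,124.808) → (146.494,129.011) → (134.370,131.456) → (124.223,132.142) → (116.054,131.070) → (109.863,128.239).

Shape 3 is a quadratic bezier drawn with `<path>`. Its stroke #ff8800 means score at S578, F2404. After flipping Y the toolpath is (202.937,131.679) → (202.009,126.554) → (202.655,123.306) → (204.876,121.934) → (208.671,122.440) → (214.041,124.822) → (220.985,129.081) → (229.503,135.217) → (239.596,143.230).

Shape 4 is a circle drawn with `<circle>`. Its stroke #ff8800 means score at S578, F2404. After flipping Y the toolpath is (167.651,82.918) → (162.241,110.115) → (146.835,133.171) → (123.779,148.577) → (96.582,153.987) → (69.385,148.577) → (46.329,133.171) → (30.923,110.115) → (25.513,82.918) → (30.923,55.721) → (46.329,32.665) → (69.385,17.259) → (96.582,11.849) → (123.779,17.259) → (146.835,32.665) → (162.241,55.721) → (167.651,82.918), returning to the start.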